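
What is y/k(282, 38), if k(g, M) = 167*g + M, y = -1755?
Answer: -1755/47132 ≈ -0.037236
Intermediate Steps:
k(g, M) = M + 167*g
y/k(282, 38) = -1755/(38 + 167*282) = -1755/(38 + 47094) = -1755/47132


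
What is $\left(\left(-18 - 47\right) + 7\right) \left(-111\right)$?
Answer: $6438$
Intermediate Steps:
$\left(\left(-18 - 47\right) + 7\right) \left(-111\right) = \left(-65 + 7\right) \left(-111\right) = \left(-58\right) \left(-111\right) = 6438$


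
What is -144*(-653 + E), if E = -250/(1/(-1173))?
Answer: -42133968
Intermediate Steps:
E = 293250 (E = -250/(-1/1173) = -250*(-1173) = 293250)
-144*(-653 + E) = -144*(-653 + 293250) = -144*292597 = -42133968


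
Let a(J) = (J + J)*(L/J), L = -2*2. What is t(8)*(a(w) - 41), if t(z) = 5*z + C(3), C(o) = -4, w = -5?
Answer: -1764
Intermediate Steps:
L = -4
a(J) = -8 (a(J) = (J + J)*(-4/J) = (2*J)*(-4/J) = -8)
t(z) = -4 + 5*z (t(z) = 5*z - 4 = -4 + 5*z)
t(8)*(a(w) - 41) = (-4 + 5*8)*(-8 - 41) = (-4 + 40)*(-49) = 36*(-49) = -1764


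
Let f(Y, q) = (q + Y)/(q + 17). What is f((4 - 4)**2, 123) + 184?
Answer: 25883/140 ≈ 184.88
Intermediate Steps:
f(Y, q) = (Y + q)/(17 + q)
f((4 - 4)**2, 123) + 184 = ((4 - 4)**2 + 123)/(17 + 123) + 184 = (0**2 + 123)/140 + 184 = (0 + 123)/140 + 184 = (1/140)*123 + 184 = 123/140 + 184 = 25883/140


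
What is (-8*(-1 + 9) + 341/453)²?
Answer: 820879801/205209 ≈ 4000.2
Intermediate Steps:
(-8*(-1 + 9) + 341/453)² = (-8*8 + 341*(1/453))² = (-64 + 341/453)² = (-28651/453)² = 820879801/205209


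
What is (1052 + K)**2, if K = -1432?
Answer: 144400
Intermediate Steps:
(1052 + K)**2 = (1052 - 1432)**2 = (-380)**2 = 144400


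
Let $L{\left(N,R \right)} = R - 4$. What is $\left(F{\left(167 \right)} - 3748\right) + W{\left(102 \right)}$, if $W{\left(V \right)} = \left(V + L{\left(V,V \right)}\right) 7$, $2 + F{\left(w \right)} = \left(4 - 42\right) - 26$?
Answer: $-2414$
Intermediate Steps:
$L{\left(N,R \right)} = -4 + R$ ($L{\left(N,R \right)} = R - 4 = -4 + R$)
$F{\left(w \right)} = -66$ ($F{\left(w \right)} = -2 + \left(\left(4 - 42\right) - 26\right) = -2 - 64 = -66$)
$W{\left(V \right)} = -28 + 14 V$ ($W{\left(V \right)} = \left(V + \left(-4 + V\right)\right) 7 = \left(-4 + 2 V\right) 7 = -28 + 14 V$)
$\left(F{\left(167 \right)} - 3748\right) + W{\left(102 \right)} = \left(-66 - 3748\right) + \left(-28 + 14 \cdot 102\right) = -3814 + \left(-28 + 1428\right) = -3814 + 1400 = -2414$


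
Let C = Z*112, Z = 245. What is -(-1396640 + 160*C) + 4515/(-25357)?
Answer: -75912776835/25357 ≈ -2.9938e+6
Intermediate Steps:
C = 27440 (C = 245*112 = 27440)
-(-1396640 + 160*C) + 4515/(-25357) = -160/(1/(-8729 + 27440)) + 4515/(-25357) = -160/(1/18711) + 4515*(-1/25357) = -160/1/18711 - 4515/25357 = -160*18711 - 4515/25357 = -2993760 - 4515/25357 = -75912776835/25357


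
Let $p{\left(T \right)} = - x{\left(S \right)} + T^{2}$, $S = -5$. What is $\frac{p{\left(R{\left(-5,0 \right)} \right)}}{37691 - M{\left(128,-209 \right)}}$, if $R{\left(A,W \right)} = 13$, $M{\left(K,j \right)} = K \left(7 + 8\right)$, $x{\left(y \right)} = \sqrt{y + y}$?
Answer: $\frac{169}{35771} - \frac{i \sqrt{10}}{35771} \approx 0.0047245 - 8.8403 \cdot 10^{-5} i$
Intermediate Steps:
$x{\left(y \right)} = \sqrt{2} \sqrt{y}$ ($x{\left(y \right)} = \sqrt{2 y} = \sqrt{2} \sqrt{y}$)
$M{\left(K,j \right)} = 15 K$ ($M{\left(K,j \right)} = K 15 = 15 K$)
$p{\left(T \right)} = T^{2} - i \sqrt{10}$ ($p{\left(T \right)} = - \sqrt{2} \sqrt{-5} + T^{2} = - \sqrt{2} i \sqrt{5} + T^{2} = - i \sqrt{10} + T^{2} = T^{2} - i \sqrt{10}$)
$\frac{p{\left(R{\left(-5,0 \right)} \right)}}{37691 - M{\left(128,-209 \right)}} = \frac{13^{2} - i \sqrt{10}}{37691 - 15 \cdot 128} = \frac{169 - i \sqrt{10}}{37691 - 1920} = \frac{169 - i \sqrt{10}}{35771} = \left(169 - i \sqrt{10}\right) \frac{1}{35771} = \frac{169}{35771} - \frac{i \sqrt{10}}{35771}$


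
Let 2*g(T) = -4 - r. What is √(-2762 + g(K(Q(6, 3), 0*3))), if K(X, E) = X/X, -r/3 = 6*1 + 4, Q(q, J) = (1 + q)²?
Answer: I*√2749 ≈ 52.431*I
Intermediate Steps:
r = -30 (r = -3*(6*1 + 4) = -3*(6 + 4) = -3*10 = -30)
K(X, E) = 1
g(T) = 13 (g(T) = (-4 - 1*(-30))/2 = (-4 + 30)/2 = (½)*26 = 13)
√(-2762 + g(K(Q(6, 3), 0*3))) = √(-2762 + 13) = √(-2749) = I*√2749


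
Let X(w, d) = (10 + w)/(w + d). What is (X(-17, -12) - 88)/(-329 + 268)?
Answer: 2545/1769 ≈ 1.4387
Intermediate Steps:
X(w, d) = (10 + w)/(d + w)
(X(-17, -12) - 88)/(-329 + 268) = ((10 - 17)/(-12 - 17) - 88)/(-329 + 268) = (-7/(-29) - 88)/(-61) = (-1/29*(-7) - 88)*(-1/61) = (7/29 - 88)*(-1/61) = -2545/29*(-1/61) = 2545/1769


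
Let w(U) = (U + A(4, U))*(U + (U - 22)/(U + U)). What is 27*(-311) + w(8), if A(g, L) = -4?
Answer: -16737/2 ≈ -8368.5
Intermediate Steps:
w(U) = (-4 + U)*(U + (-22 + U)/(2*U)) (w(U) = (U - 4)*(U + (U - 22)/(U + U)) = (-4 + U)*(U + (-22 + U)/((2*U))) = (-4 + U)*(U + (-22 + U)*(1/(2*U))) = (-4 + U)*(U + (-22 + U)/(2*U)))
27*(-311) + w(8) = 27*(-311) + (-13 + 8² + 44/8 - 7/2*8) = -8397 + (-13 + 64 + 44*(⅛) - 28) = -8397 + (-13 + 64 + 11/2 - 28) = -8397 + 57/2 = -16737/2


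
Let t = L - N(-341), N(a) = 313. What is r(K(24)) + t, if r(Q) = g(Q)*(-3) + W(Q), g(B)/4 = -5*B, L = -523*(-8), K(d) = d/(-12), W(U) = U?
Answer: 3749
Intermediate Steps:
K(d) = -d/12 (K(d) = d*(-1/12) = -d/12)
L = 4184
g(B) = -20*B (g(B) = 4*(-5*B) = -20*B)
r(Q) = 61*Q (r(Q) = -20*Q*(-3) + Q = 60*Q + Q = 61*Q)
t = 3871 (t = 4184 - 1*313 = 4184 - 313 = 3871)
r(K(24)) + t = 61*(-1/12*24) + 3871 = 61*(-2) + 3871 = -122 + 3871 = 3749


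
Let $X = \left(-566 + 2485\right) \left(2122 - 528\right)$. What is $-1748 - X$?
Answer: $-3060634$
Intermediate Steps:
$X = 3058886$ ($X = 1919 \cdot 1594 = 3058886$)
$-1748 - X = -1748 - 3058886 = -3060634$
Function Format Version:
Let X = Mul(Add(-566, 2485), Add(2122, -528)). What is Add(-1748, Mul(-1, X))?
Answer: -3060634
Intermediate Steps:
X = 3058886 (X = Mul(1919, 1594) = 3058886)
Add(-1748, Mul(-1, X)) = Add(-1748, Mul(-1, 3058886)) = Add(-1748, -3058886) = -3060634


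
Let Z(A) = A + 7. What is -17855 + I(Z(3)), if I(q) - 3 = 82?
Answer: -17770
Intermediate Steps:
Z(A) = 7 + A
I(q) = 85 (I(q) = 3 + 82 = 85)
-17855 + I(Z(3)) = -17855 + 85 = -17770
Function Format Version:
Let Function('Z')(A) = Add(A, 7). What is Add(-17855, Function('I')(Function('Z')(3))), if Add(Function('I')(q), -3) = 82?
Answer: -17770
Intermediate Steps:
Function('Z')(A) = Add(7, A)
Function('I')(q) = 85 (Function('I')(q) = Add(3, 82) = 85)
Add(-17855, Function('I')(Function('Z')(3))) = Add(-17855, 85) = -17770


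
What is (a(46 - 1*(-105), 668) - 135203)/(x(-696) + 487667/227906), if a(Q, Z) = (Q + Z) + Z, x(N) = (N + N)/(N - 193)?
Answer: -3870284194392/107254445 ≈ -36085.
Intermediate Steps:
x(N) = 2*N/(-193 + N) (x(N) = (2*N)/(-193 + N) = 2*N/(-193 + N))
a(Q, Z) = Q + 2*Z
(a(46 - 1*(-105), 668) - 135203)/(x(-696) + 487667/227906) = (((46 - 1*(-105)) + 2*668) - 135203)/(2*(-696)/(-193 - 696) + 487667/227906) = (((46 + 105) + 1336) - 135203)/(2*(-696)/(-889) + 487667*(1/227906)) = ((151 + 1336) - 135203)/(2*(-696)*(-1/889) + 487667/227906) = (1487 - 135203)/(1392/889 + 487667/227906) = -133716/107254445/28944062 = -133716*28944062/107254445 = -3870284194392/107254445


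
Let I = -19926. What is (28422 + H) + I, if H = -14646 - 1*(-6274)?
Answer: 124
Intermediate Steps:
H = -8372 (H = -14646 + 6274 = -8372)
(28422 + H) + I = (28422 - 8372) - 19926 = 20050 - 19926 = 124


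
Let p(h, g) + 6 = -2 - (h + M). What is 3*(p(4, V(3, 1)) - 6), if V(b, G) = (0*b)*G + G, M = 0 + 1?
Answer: -57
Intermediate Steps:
M = 1
V(b, G) = G (V(b, G) = 0*G + G = 0 + G = G)
p(h, g) = -9 - h (p(h, g) = -6 + (-2 - (h + 1)) = -6 + (-2 - (1 + h)) = -6 + (-2 + (-1 - h)) = -6 + (-3 - h) = -9 - h)
3*(p(4, V(3, 1)) - 6) = 3*((-9 - 1*4) - 6) = 3*((-9 - 4) - 6) = 3*(-13 - 6) = 3*(-19) = -57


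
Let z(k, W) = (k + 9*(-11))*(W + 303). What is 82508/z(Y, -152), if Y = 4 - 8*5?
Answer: -82508/20385 ≈ -4.0475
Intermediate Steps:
Y = -36 (Y = 4 - 40 = -36)
z(k, W) = (-99 + k)*(303 + W) (z(k, W) = (k - 99)*(303 + W) = (-99 + k)*(303 + W))
82508/z(Y, -152) = 82508/(-29997 - 99*(-152) + 303*(-36) - 152*(-36)) = 82508/(-29997 + 15048 - 10908 + 5472) = 82508/(-20385) = 82508*(-1/20385) = -82508/20385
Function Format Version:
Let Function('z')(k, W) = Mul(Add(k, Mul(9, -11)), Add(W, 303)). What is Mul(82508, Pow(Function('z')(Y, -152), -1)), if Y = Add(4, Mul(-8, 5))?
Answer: Rational(-82508, 20385) ≈ -4.0475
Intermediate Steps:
Y = -36 (Y = Add(4, -40) = -36)
Function('z')(k, W) = Mul(Add(-99, k), Add(303, W)) (Function('z')(k, W) = Mul(Add(k, -99), Add(303, W)) = Mul(Add(-99, k), Add(303, W)))
Mul(82508, Pow(Function('z')(Y, -152), -1)) = Mul(82508, Pow(Add(-29997, Mul(-99, -152), Mul(303, -36), Mul(-152, -36)), -1)) = Mul(82508, Pow(Add(-29997, 15048, -10908, 5472), -1)) = Mul(82508, Pow(-20385, -1)) = Mul(82508, Rational(-1, 20385)) = Rational(-82508, 20385)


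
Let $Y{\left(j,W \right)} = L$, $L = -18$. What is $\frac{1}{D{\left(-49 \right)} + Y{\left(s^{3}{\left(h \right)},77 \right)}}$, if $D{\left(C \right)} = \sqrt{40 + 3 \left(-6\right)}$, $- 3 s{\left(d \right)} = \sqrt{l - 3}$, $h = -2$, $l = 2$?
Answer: $- \frac{9}{151} - \frac{\sqrt{22}}{302} \approx -0.075134$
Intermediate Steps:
$s{\left(d \right)} = - \frac{i}{3}$ ($s{\left(d \right)} = - \frac{\sqrt{2 - 3}}{3} = - \frac{\sqrt{-1}}{3} = - \frac{i}{3}$)
$Y{\left(j,W \right)} = -18$
$D{\left(C \right)} = \sqrt{22}$ ($D{\left(C \right)} = \sqrt{40 - 18} = \sqrt{22}$)
$\frac{1}{D{\left(-49 \right)} + Y{\left(s^{3}{\left(h \right)},77 \right)}} = \frac{1}{\sqrt{22} - 18} = \frac{1}{-18 + \sqrt{22}}$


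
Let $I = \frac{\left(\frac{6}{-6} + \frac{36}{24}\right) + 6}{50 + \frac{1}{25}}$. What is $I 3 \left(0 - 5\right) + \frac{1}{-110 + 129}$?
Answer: $- \frac{30041}{15846} \approx -1.8958$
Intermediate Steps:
$I = \frac{325}{2502}$ ($I = \frac{\left(6 \left(- \frac{1}{6}\right) + 36 \cdot \frac{1}{24}\right) + 6}{50 + \frac{1}{25}} = \frac{\left(-1 + \frac{3}{2}\right) + 6}{\frac{1251}{25}} = \left(\frac{1}{2} + 6\right) \frac{25}{1251} = \frac{13}{2} \cdot \frac{25}{1251} = \frac{325}{2502} \approx 0.1299$)
$I 3 \left(0 - 5\right) + \frac{1}{-110 + 129} = \frac{325 \cdot 3 \left(0 - 5\right)}{2502} + \frac{1}{-110 + 129} = \frac{325 \cdot 3 \left(-5\right)}{2502} + \frac{1}{19} = \frac{325}{2502} \left(-15\right) + \frac{1}{19} = - \frac{1625}{834} + \frac{1}{19} = - \frac{30041}{15846}$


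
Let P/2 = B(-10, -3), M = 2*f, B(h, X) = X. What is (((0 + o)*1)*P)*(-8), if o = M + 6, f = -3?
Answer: 0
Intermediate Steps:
M = -6 (M = 2*(-3) = -6)
o = 0 (o = -6 + 6 = 0)
P = -6 (P = 2*(-3) = -6)
(((0 + o)*1)*P)*(-8) = (((0 + 0)*1)*(-6))*(-8) = ((0*1)*(-6))*(-8) = (0*(-6))*(-8) = 0*(-8) = 0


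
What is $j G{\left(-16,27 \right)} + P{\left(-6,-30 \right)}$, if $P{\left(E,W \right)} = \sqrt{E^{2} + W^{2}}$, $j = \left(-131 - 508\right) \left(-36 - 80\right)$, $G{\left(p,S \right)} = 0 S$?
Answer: $6 \sqrt{26} \approx 30.594$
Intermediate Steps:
$G{\left(p,S \right)} = 0$
$j = 74124$ ($j = \left(-639\right) \left(-116\right) = 74124$)
$j G{\left(-16,27 \right)} + P{\left(-6,-30 \right)} = 74124 \cdot 0 + \sqrt{\left(-6\right)^{2} + \left(-30\right)^{2}} = 0 + \sqrt{36 + 900} = 0 + \sqrt{936} = 0 + 6 \sqrt{26} = 6 \sqrt{26}$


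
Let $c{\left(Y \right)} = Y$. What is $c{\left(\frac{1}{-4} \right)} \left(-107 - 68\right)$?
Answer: $\frac{175}{4} \approx 43.75$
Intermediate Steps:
$c{\left(\frac{1}{-4} \right)} \left(-107 - 68\right) = \frac{-107 - 68}{-4} = \left(- \frac{1}{4}\right) \left(-175\right) = \frac{175}{4}$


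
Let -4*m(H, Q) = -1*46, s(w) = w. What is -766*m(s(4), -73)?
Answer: -8809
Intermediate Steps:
m(H, Q) = 23/2 (m(H, Q) = -(-1)*46/4 = -1/4*(-46) = 23/2)
-766*m(s(4), -73) = -766*23/2 = -8809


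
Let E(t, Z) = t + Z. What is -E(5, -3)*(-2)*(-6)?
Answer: -24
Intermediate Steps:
E(t, Z) = Z + t
-E(5, -3)*(-2)*(-6) = -(-3 + 5)*(-2)*(-6) = -2*(-2)*(-6) = -(-4)*(-6) = -1*24 = -24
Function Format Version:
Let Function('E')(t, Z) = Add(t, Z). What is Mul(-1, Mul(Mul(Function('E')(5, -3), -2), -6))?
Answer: -24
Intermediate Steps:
Function('E')(t, Z) = Add(Z, t)
Mul(-1, Mul(Mul(Function('E')(5, -3), -2), -6)) = Mul(-1, Mul(Mul(Add(-3, 5), -2), -6)) = Mul(-1, Mul(Mul(2, -2), -6)) = Mul(-1, Mul(-4, -6)) = Mul(-1, 24) = -24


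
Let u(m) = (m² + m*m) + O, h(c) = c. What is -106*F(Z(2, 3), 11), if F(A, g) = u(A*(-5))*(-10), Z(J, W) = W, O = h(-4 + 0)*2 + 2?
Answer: 470640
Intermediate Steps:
O = -6 (O = (-4 + 0)*2 + 2 = -4*2 + 2 = -8 + 2 = -6)
u(m) = -6 + 2*m² (u(m) = (m² + m*m) - 6 = (m² + m²) - 6 = 2*m² - 6 = -6 + 2*m²)
F(A, g) = 60 - 500*A² (F(A, g) = (-6 + 2*(A*(-5))²)*(-10) = (-6 + 2*(-5*A)²)*(-10) = (-6 + 2*(25*A²))*(-10) = (-6 + 50*A²)*(-10) = 60 - 500*A²)
-106*F(Z(2, 3), 11) = -106*(60 - 500*3²) = -106*(60 - 500*9) = -106*(60 - 4500) = -106*(-4440) = 470640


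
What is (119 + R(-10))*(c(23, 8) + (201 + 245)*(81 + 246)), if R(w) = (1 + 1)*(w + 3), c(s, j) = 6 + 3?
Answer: 15314355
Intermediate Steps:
c(s, j) = 9
R(w) = 6 + 2*w (R(w) = 2*(3 + w) = 6 + 2*w)
(119 + R(-10))*(c(23, 8) + (201 + 245)*(81 + 246)) = (119 + (6 + 2*(-10)))*(9 + (201 + 245)*(81 + 246)) = (119 + (6 - 20))*(9 + 446*327) = (119 - 14)*(9 + 145842) = 105*145851 = 15314355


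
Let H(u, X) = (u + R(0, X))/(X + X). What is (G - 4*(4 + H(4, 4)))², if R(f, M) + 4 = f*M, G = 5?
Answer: 121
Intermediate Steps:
R(f, M) = -4 + M*f (R(f, M) = -4 + f*M = -4 + M*f)
H(u, X) = (-4 + u)/(2*X) (H(u, X) = (u + (-4 + X*0))/(X + X) = (u + (-4 + 0))/((2*X)) = (u - 4)*(1/(2*X)) = (-4 + u)*(1/(2*X)) = (-4 + u)/(2*X))
(G - 4*(4 + H(4, 4)))² = (5 - 4*(4 + (½)*(-4 + 4)/4))² = (5 - 4*(4 + (½)*(¼)*0))² = (5 - 4*(4 + 0))² = (5 - 4*4)² = (5 - 16)² = (-11)² = 121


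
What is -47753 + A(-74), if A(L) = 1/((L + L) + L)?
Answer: -10601167/222 ≈ -47753.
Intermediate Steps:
A(L) = 1/(3*L) (A(L) = 1/(2*L + L) = 1/(3*L))
-47753 + A(-74) = -47753 + (⅓)/(-74) = -47753 + (⅓)*(-1/74) = -47753 - 1/222 = -10601167/222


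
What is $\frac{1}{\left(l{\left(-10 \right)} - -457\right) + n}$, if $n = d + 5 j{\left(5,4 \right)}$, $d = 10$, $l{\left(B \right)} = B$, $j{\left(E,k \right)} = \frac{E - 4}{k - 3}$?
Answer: $\frac{1}{462} \approx 0.0021645$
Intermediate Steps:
$j{\left(E,k \right)} = \frac{-4 + E}{-3 + k}$
$n = 15$ ($n = 10 + 5 \frac{-4 + 5}{-3 + 4} = 10 + 5 \cdot 1^{-1} \cdot 1 = 10 + 5 \cdot 1 \cdot 1 = 10 + 5 \cdot 1 = 10 + 5 = 15$)
$\frac{1}{\left(l{\left(-10 \right)} - -457\right) + n} = \frac{1}{\left(-10 - -457\right) + 15} = \frac{1}{\left(-10 + 457\right) + 15} = \frac{1}{447 + 15} = \frac{1}{462}$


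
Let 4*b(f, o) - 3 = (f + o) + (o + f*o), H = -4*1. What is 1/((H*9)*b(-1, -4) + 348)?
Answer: 1/366 ≈ 0.0027322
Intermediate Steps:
H = -4
b(f, o) = ¾ + o/2 + f/4 + f*o/4 (b(f, o) = ¾ + ((f + o) + (o + f*o))/4 = ¾ + (f + 2*o + f*o)/4 = ¾ + (o/2 + f/4 + f*o/4) = ¾ + o/2 + f/4 + f*o/4)
1/((H*9)*b(-1, -4) + 348) = 1/((-4*9)*(¾ + (½)*(-4) + (¼)*(-1) + (¼)*(-1)*(-4)) + 348) = 1/(-36*(¾ - 2 - ¼ + 1) + 348) = 1/(-36*(-½) + 348) = 1/(18 + 348) = 1/366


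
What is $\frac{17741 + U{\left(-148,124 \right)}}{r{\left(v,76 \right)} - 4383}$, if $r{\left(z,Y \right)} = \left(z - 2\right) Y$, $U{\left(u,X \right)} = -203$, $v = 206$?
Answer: $\frac{5846}{3707} \approx 1.577$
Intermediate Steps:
$r{\left(z,Y \right)} = Y \left(-2 + z\right)$ ($r{\left(z,Y \right)} = \left(-2 + z\right) Y = Y \left(-2 + z\right)$)
$\frac{17741 + U{\left(-148,124 \right)}}{r{\left(v,76 \right)} - 4383} = \frac{17741 - 203}{76 \left(-2 + 206\right) - 4383} = \frac{17538}{76 \cdot 204 - 4383} = \frac{17538}{15504 - 4383} = \frac{17538}{11121} = 17538 \cdot \frac{1}{11121} = \frac{5846}{3707}$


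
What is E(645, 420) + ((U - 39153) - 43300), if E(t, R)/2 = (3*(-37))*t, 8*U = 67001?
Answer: -1738143/8 ≈ -2.1727e+5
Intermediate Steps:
U = 67001/8 (U = (1/8)*67001 = 67001/8 ≈ 8375.1)
E(t, R) = -222*t (E(t, R) = 2*((3*(-37))*t) = 2*(-111*t) = -222*t)
E(645, 420) + ((U - 39153) - 43300) = -222*645 + ((67001/8 - 39153) - 43300) = -143190 + (-246223/8 - 43300) = -143190 - 592623/8 = -1738143/8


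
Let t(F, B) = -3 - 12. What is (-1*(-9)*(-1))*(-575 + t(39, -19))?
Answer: 5310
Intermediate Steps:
t(F, B) = -15
(-1*(-9)*(-1))*(-575 + t(39, -19)) = (-1*(-9)*(-1))*(-575 - 15) = (9*(-1))*(-590) = -9*(-590) = 5310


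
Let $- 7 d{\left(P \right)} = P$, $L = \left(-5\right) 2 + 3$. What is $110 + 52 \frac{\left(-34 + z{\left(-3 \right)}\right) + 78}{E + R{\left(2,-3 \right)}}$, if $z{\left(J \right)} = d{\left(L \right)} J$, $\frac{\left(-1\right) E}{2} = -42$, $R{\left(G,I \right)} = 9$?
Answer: $\frac{12362}{93} \approx 132.92$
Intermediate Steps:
$L = -7$ ($L = -10 + 3 = -7$)
$d{\left(P \right)} = - \frac{P}{7}$
$E = 84$ ($E = \left(-2\right) \left(-42\right) = 84$)
$z{\left(J \right)} = J$ ($z{\left(J \right)} = \left(- \frac{1}{7}\right) \left(-7\right) J = 1 J = J$)
$110 + 52 \frac{\left(-34 + z{\left(-3 \right)}\right) + 78}{E + R{\left(2,-3 \right)}} = 110 + 52 \frac{\left(-34 - 3\right) + 78}{84 + 9} = 110 + 52 \frac{-37 + 78}{93} = 110 + 52 \cdot 41 \cdot \frac{1}{93} = 110 + 52 \cdot \frac{41}{93} = 110 + \frac{2132}{93} = \frac{12362}{93}$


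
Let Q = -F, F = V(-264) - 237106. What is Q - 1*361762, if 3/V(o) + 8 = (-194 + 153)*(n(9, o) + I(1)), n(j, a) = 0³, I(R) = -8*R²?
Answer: -39889923/320 ≈ -1.2466e+5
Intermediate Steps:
n(j, a) = 0
V(o) = 3/320 (V(o) = 3/(-8 + (-194 + 153)*(0 - 8*1²)) = 3/(-8 - 41*(0 - 8*1)) = 3/(-8 - 41*(0 - 8)) = 3/(-8 - 41*(-8)) = 3/(-8 + 328) = 3/320)
F = -75873917/320 (F = 3/320 - 237106 = -75873917/320 ≈ -2.3711e+5)
Q = 75873917/320 (Q = -1*(-75873917/320) = 75873917/320 ≈ 2.3711e+5)
Q - 1*361762 = 75873917/320 - 1*361762 = 75873917/320 - 361762 = -39889923/320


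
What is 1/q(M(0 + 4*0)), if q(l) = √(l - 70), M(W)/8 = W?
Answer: -I*√70/70 ≈ -0.11952*I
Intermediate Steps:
M(W) = 8*W
q(l) = √(-70 + l)
1/q(M(0 + 4*0)) = 1/(√(-70 + 8*(0 + 4*0))) = 1/(√(-70 + 8*(0 + 0))) = 1/(√(-70 + 8*0)) = 1/(√(-70 + 0)) = 1/(√(-70)) = 1/(I*√70) = -I*√70/70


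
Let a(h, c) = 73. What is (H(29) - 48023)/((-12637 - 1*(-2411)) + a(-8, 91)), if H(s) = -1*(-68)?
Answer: 47955/10153 ≈ 4.7232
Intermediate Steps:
H(s) = 68
(H(29) - 48023)/((-12637 - 1*(-2411)) + a(-8, 91)) = (68 - 48023)/((-12637 - 1*(-2411)) + 73) = -47955/((-12637 + 2411) + 73) = -47955/(-10226 + 73) = -47955/(-10153) = -47955*(-1/10153) = 47955/10153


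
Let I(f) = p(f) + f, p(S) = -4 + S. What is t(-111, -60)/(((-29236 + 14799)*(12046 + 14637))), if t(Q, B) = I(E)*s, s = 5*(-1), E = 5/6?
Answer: -35/1155667413 ≈ -3.0286e-8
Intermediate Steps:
E = 5/6 (E = 5*(1/6) = 5/6 ≈ 0.83333)
I(f) = -4 + 2*f (I(f) = (-4 + f) + f = -4 + 2*f)
s = -5
t(Q, B) = 35/3 (t(Q, B) = (-4 + 2*(5/6))*(-5) = (-4 + 5/3)*(-5) = -7/3*(-5) = 35/3)
t(-111, -60)/(((-29236 + 14799)*(12046 + 14637))) = 35/(3*(((-29236 + 14799)*(12046 + 14637)))) = 35/(3*((-14437*26683))) = (35/3)/(-385222471) = (35/3)*(-1/385222471) = -35/1155667413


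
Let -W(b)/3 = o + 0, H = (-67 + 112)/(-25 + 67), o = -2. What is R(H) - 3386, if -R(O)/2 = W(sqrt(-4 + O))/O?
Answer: -16986/5 ≈ -3397.2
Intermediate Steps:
H = 15/14 (H = 45/42 = 45*(1/42) = 15/14 ≈ 1.0714)
W(b) = 6 (W(b) = -3*(-2 + 0) = -3*(-2) = 6)
R(O) = -12/O
R(H) - 3386 = -12/15/14 - 3386 = -12*14/15 - 3386 = -56/5 - 3386 = -16986/5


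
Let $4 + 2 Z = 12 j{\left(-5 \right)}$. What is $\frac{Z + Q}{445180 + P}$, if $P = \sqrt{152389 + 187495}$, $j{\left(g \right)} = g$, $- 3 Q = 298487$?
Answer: $- \frac{33230794985}{148638669387} + \frac{298583 \sqrt{84971}}{297277338774} \approx -0.22327$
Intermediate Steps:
$Q = - \frac{298487}{3}$ ($Q = \left(- \frac{1}{3}\right) 298487 = - \frac{298487}{3} \approx -99496.0$)
$Z = -32$ ($Z = -2 + \frac{12 \left(-5\right)}{2} = -2 + \frac{1}{2} \left(-60\right) = -2 - 30 = -32$)
$P = 2 \sqrt{84971}$ ($P = \sqrt{339884} = 2 \sqrt{84971} \approx 583.0$)
$\frac{Z + Q}{445180 + P} = \frac{-32 - \frac{298487}{3}}{445180 + 2 \sqrt{84971}} = - \frac{298583}{3 \left(445180 + 2 \sqrt{84971}\right)}$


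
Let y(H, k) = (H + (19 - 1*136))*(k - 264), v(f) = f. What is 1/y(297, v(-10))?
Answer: -1/49320 ≈ -2.0276e-5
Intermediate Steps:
y(H, k) = (-264 + k)*(-117 + H) (y(H, k) = (H + (19 - 136))*(-264 + k) = (H - 117)*(-264 + k) = (-117 + H)*(-264 + k) = (-264 + k)*(-117 + H))
1/y(297, v(-10)) = 1/(30888 - 264*297 - 117*(-10) + 297*(-10)) = 1/(30888 - 78408 + 1170 - 2970) = 1/(-49320) = -1/49320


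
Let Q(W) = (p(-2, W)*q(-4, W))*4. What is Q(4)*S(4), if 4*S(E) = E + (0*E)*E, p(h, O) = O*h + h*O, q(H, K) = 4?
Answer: -256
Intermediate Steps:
p(h, O) = 2*O*h (p(h, O) = O*h + O*h = 2*O*h)
Q(W) = -64*W (Q(W) = ((2*W*(-2))*4)*4 = (-4*W*4)*4 = -16*W*4 = -64*W)
S(E) = E/4 (S(E) = (E + (0*E)*E)/4 = (E + 0*E)/4 = (E + 0)/4 = E/4)
Q(4)*S(4) = (-64*4)*((¼)*4) = -256*1 = -256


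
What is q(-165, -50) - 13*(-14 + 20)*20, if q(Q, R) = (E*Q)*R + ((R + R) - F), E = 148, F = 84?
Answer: 1219256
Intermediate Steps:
q(Q, R) = -84 + 2*R + 148*Q*R (q(Q, R) = (148*Q)*R + ((R + R) - 1*84) = 148*Q*R + (2*R - 84) = 148*Q*R + (-84 + 2*R) = -84 + 2*R + 148*Q*R)
q(-165, -50) - 13*(-14 + 20)*20 = (-84 + 2*(-50) + 148*(-165)*(-50)) - 13*(-14 + 20)*20 = (-84 - 100 + 1221000) - 78*20 = 1220816 - 13*120 = 1220816 - 1560 = 1219256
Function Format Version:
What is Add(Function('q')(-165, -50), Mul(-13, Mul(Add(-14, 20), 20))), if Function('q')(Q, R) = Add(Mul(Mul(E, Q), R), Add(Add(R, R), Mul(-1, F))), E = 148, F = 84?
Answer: 1219256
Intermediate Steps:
Function('q')(Q, R) = Add(-84, Mul(2, R), Mul(148, Q, R)) (Function('q')(Q, R) = Add(Mul(Mul(148, Q), R), Add(Add(R, R), Mul(-1, 84))) = Add(Mul(148, Q, R), Add(Mul(2, R), -84)) = Add(Mul(148, Q, R), Add(-84, Mul(2, R))) = Add(-84, Mul(2, R), Mul(148, Q, R)))
Add(Function('q')(-165, -50), Mul(-13, Mul(Add(-14, 20), 20))) = Add(Add(-84, Mul(2, -50), Mul(148, -165, -50)), Mul(-13, Mul(Add(-14, 20), 20))) = Add(Add(-84, -100, 1221000), Mul(-13, Mul(6, 20))) = Add(1220816, Mul(-13, 120)) = Add(1220816, -1560) = 1219256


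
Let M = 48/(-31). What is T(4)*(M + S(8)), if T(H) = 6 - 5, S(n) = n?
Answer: 200/31 ≈ 6.4516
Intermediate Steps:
T(H) = 1
M = -48/31 (M = 48*(-1/31) = -48/31 ≈ -1.5484)
T(4)*(M + S(8)) = 1*(-48/31 + 8) = 1*(200/31) = 200/31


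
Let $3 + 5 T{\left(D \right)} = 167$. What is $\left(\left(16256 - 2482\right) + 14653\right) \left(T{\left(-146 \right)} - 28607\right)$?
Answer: $- \frac{4061393917}{5} \approx -8.1228 \cdot 10^{8}$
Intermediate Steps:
$T{\left(D \right)} = \frac{164}{5}$ ($T{\left(D \right)} = - \frac{3}{5} + \frac{1}{5} \cdot 167 = - \frac{3}{5} + \frac{167}{5} = \frac{164}{5}$)
$\left(\left(16256 - 2482\right) + 14653\right) \left(T{\left(-146 \right)} - 28607\right) = \left(\left(16256 - 2482\right) + 14653\right) \left(\frac{164}{5} - 28607\right) = \left(\left(16256 - 2482\right) + 14653\right) \left(- \frac{142871}{5}\right) = \left(13774 + 14653\right) \left(- \frac{142871}{5}\right) = 28427 \left(- \frac{142871}{5}\right) = - \frac{4061393917}{5}$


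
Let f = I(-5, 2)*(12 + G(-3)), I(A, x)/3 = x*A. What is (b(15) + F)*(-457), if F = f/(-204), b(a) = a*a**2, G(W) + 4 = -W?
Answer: -52465885/34 ≈ -1.5431e+6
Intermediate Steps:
I(A, x) = 3*A*x (I(A, x) = 3*(x*A) = 3*(A*x) = 3*A*x)
G(W) = -4 - W
f = -330 (f = (3*(-5)*2)*(12 + (-4 - 1*(-3))) = -30*(12 + (-4 + 3)) = -30*(12 - 1) = -30*11 = -330)
b(a) = a**3
F = 55/34 (F = -330/(-204) = -330*(-1/204) = 55/34 ≈ 1.6176)
(b(15) + F)*(-457) = (15**3 + 55/34)*(-457) = (3375 + 55/34)*(-457) = (114805/34)*(-457) = -52465885/34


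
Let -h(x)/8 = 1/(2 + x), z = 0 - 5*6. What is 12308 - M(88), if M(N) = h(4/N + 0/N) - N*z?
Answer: 435236/45 ≈ 9671.9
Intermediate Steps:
z = -30 (z = 0 - 30 = -30)
h(x) = -8/(2 + x)
M(N) = -8/(2 + 4/N) + 30*N (M(N) = -8/(2 + (4/N + 0/N)) - N*(-30) = -8/(2 + (4/N + 0)) - (-30)*N = -8/(2 + 4/N) + 30*N)
12308 - M(88) = 12308 - 2*88*(28 + 15*88)/(2 + 88) = 12308 - 2*88*(28 + 1320)/90 = 12308 - 2*88*1348/90 = 12308 - 1*118624/45 = 12308 - 118624/45 = 435236/45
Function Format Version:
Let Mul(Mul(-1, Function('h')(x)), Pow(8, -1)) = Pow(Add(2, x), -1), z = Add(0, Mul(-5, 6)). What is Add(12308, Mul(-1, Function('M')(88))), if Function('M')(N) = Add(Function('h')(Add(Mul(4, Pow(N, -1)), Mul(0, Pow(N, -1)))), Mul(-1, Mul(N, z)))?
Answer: Rational(435236, 45) ≈ 9671.9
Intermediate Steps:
z = -30 (z = Add(0, -30) = -30)
Function('h')(x) = Mul(-8, Pow(Add(2, x), -1))
Function('M')(N) = Add(Mul(-8, Pow(Add(2, Mul(4, Pow(N, -1))), -1)), Mul(30, N)) (Function('M')(N) = Add(Mul(-8, Pow(Add(2, Add(Mul(4, Pow(N, -1)), Mul(0, Pow(N, -1)))), -1)), Mul(-1, Mul(N, -30))) = Add(Mul(-8, Pow(Add(2, Add(Mul(4, Pow(N, -1)), 0)), -1)), Mul(-1, Mul(-30, N))) = Add(Mul(-8, Pow(Add(2, Mul(4, Pow(N, -1))), -1)), Mul(30, N)))
Add(12308, Mul(-1, Function('M')(88))) = Add(12308, Mul(-1, Mul(2, 88, Pow(Add(2, 88), -1), Add(28, Mul(15, 88))))) = Add(12308, Mul(-1, Mul(2, 88, Pow(90, -1), Add(28, 1320)))) = Add(12308, Mul(-1, Mul(2, 88, Rational(1, 90), 1348))) = Add(12308, Mul(-1, Rational(118624, 45))) = Add(12308, Rational(-118624, 45)) = Rational(435236, 45)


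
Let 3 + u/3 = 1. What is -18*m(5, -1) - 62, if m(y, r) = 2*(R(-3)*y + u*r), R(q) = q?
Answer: 262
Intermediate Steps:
u = -6 (u = -9 + 3*1 = -9 + 3 = -6)
m(y, r) = -12*r - 6*y (m(y, r) = 2*(-3*y - 6*r) = 2*(-6*r - 3*y) = -12*r - 6*y)
-18*m(5, -1) - 62 = -18*(-12*(-1) - 6*5) - 62 = -18*(12 - 30) - 62 = -18*(-18) - 62 = 324 - 62 = 262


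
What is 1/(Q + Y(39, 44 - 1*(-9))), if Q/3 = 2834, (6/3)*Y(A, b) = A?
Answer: 2/17043 ≈ 0.00011735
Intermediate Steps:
Y(A, b) = A/2
Q = 8502 (Q = 3*2834 = 8502)
1/(Q + Y(39, 44 - 1*(-9))) = 1/(8502 + (½)*39) = 1/(8502 + 39/2) = 1/(17043/2) = 2/17043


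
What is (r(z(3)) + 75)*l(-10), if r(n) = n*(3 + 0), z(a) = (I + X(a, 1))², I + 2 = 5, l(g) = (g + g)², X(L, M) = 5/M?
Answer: 106800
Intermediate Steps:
l(g) = 4*g² (l(g) = (2*g)² = 4*g²)
I = 3 (I = -2 + 5 = 3)
z(a) = 64 (z(a) = (3 + 5/1)² = (3 + 5*1)² = (3 + 5)² = 8² = 64)
r(n) = 3*n (r(n) = n*3 = 3*n)
(r(z(3)) + 75)*l(-10) = (3*64 + 75)*(4*(-10)²) = (192 + 75)*(4*100) = 267*400 = 106800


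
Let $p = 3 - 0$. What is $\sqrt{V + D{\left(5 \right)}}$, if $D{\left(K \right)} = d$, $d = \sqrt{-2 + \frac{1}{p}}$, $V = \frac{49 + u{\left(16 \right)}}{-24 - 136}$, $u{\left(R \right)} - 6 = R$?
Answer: $\frac{\sqrt{-6390 + 4800 i \sqrt{15}}}{120} \approx 0.67874 + 0.95102 i$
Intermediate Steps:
$p = 3$ ($p = 3 + 0 = 3$)
$u{\left(R \right)} = 6 + R$
$V = - \frac{71}{160}$ ($V = \frac{49 + \left(6 + 16\right)}{-24 - 136} = \frac{49 + 22}{-160} = 71 \left(- \frac{1}{160}\right) = - \frac{71}{160} \approx -0.44375$)
$d = \frac{i \sqrt{15}}{3}$ ($d = \sqrt{-2 + \frac{1}{3}} = \sqrt{- \frac{5}{3}} = \frac{i \sqrt{15}}{3} \approx 1.291 i$)
$D{\left(K \right)} = \frac{i \sqrt{15}}{3}$
$\sqrt{V + D{\left(5 \right)}} = \sqrt{- \frac{71}{160} + \frac{i \sqrt{15}}{3}}$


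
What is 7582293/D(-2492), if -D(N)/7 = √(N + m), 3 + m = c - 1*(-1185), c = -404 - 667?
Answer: 7582293*I*√2381/16667 ≈ 22198.0*I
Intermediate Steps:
c = -1071
m = 111 (m = -3 + (-1071 - 1*(-1185)) = -3 + (-1071 + 1185) = -3 + 114 = 111)
D(N) = -7*√(111 + N) (D(N) = -7*√(N + 111) = -7*√(111 + N))
7582293/D(-2492) = 7582293/((-7*√(111 - 2492))) = 7582293/((-7*I*√2381)) = 7582293*(I*√2381/16667) = 7582293*I*√2381/16667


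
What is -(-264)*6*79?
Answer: 125136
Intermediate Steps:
-(-264)*6*79 = -33*(-48)*79 = 1584*79 = 125136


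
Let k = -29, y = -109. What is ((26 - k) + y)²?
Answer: 2916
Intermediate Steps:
((26 - k) + y)² = ((26 - 1*(-29)) - 109)² = ((26 + 29) - 109)² = (55 - 109)² = (-54)² = 2916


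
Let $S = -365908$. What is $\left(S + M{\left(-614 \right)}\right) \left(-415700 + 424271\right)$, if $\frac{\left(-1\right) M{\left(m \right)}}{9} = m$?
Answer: $-3088834122$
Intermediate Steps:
$M{\left(m \right)} = - 9 m$
$\left(S + M{\left(-614 \right)}\right) \left(-415700 + 424271\right) = \left(-365908 - -5526\right) \left(-415700 + 424271\right) = \left(-365908 + 5526\right) 8571 = \left(-360382\right) 8571 = -3088834122$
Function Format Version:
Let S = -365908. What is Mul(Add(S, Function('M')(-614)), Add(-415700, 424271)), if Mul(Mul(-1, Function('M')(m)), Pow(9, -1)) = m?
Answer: -3088834122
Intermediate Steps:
Function('M')(m) = Mul(-9, m)
Mul(Add(S, Function('M')(-614)), Add(-415700, 424271)) = Mul(Add(-365908, Mul(-9, -614)), Add(-415700, 424271)) = Mul(Add(-365908, 5526), 8571) = Mul(-360382, 8571) = -3088834122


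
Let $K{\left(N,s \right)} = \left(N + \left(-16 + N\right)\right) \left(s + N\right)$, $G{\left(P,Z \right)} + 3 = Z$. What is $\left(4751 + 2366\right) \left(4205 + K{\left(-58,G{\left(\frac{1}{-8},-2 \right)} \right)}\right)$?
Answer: $89111957$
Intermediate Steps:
$G{\left(P,Z \right)} = -3 + Z$
$K{\left(N,s \right)} = \left(-16 + 2 N\right) \left(N + s\right)$
$\left(4751 + 2366\right) \left(4205 + K{\left(-58,G{\left(\frac{1}{-8},-2 \right)} \right)}\right) = \left(4751 + 2366\right) \left(4205 + \left(\left(-16\right) \left(-58\right) - 16 \left(-3 - 2\right) + 2 \left(-58\right)^{2} + 2 \left(-58\right) \left(-3 - 2\right)\right)\right) = 7117 \left(4205 + \left(928 - -80 + 2 \cdot 3364 + 2 \left(-58\right) \left(-5\right)\right)\right) = 7117 \left(4205 + \left(928 + 80 + 6728 + 580\right)\right) = 7117 \left(4205 + 8316\right) = 7117 \cdot 12521 = 89111957$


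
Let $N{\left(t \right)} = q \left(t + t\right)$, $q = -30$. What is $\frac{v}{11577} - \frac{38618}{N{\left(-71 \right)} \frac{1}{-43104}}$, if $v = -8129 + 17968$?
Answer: $\frac{1605916957757}{4109835} \approx 3.9075 \cdot 10^{5}$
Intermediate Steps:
$N{\left(t \right)} = - 60 t$ ($N{\left(t \right)} = - 30 \left(t + t\right) = - 30 \cdot 2 t = - 60 t$)
$v = 9839$
$\frac{v}{11577} - \frac{38618}{N{\left(-71 \right)} \frac{1}{-43104}} = \frac{9839}{11577} - \frac{38618}{\left(-60\right) \left(-71\right) \frac{1}{-43104}} = 9839 \cdot \frac{1}{11577} - \frac{38618}{4260 \left(- \frac{1}{43104}\right)} = \frac{9839}{11577} - \frac{38618}{- \frac{355}{3592}} = \frac{9839}{11577} - - \frac{138715856}{355} = \frac{9839}{11577} + \frac{138715856}{355} = \frac{1605916957757}{4109835}$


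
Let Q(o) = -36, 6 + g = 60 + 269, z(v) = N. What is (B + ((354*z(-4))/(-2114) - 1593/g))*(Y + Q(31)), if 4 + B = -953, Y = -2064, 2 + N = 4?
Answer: 98558541000/48773 ≈ 2.0208e+6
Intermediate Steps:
N = 2 (N = -2 + 4 = 2)
z(v) = 2
g = 323 (g = -6 + (60 + 269) = -6 + 329 = 323)
B = -957 (B = -4 - 953 = -957)
(B + ((354*z(-4))/(-2114) - 1593/g))*(Y + Q(31)) = (-957 + ((354*2)/(-2114) - 1593/323))*(-2064 - 36) = (-957 + (708*(-1/2114) - 1593*1/323))*(-2100) = (-957 + (-354/1057 - 1593/323))*(-2100) = (-957 - 1798143/341411)*(-2100) = -328528470/341411*(-2100) = 98558541000/48773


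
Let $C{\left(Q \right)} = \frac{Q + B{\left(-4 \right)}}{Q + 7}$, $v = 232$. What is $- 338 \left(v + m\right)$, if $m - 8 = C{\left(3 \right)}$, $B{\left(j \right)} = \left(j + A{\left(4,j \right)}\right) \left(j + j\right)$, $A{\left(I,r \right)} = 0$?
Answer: $-82303$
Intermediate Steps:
$B{\left(j \right)} = 2 j^{2}$ ($B{\left(j \right)} = \left(j + 0\right) \left(j + j\right) = j 2 j = 2 j^{2}$)
$C{\left(Q \right)} = \frac{32 + Q}{7 + Q}$ ($C{\left(Q \right)} = \frac{Q + 2 \left(-4\right)^{2}}{Q + 7} = \frac{Q + 2 \cdot 16}{7 + Q} = \frac{Q + 32}{7 + Q} = \frac{32 + Q}{7 + Q}$)
$m = \frac{23}{2}$ ($m = 8 + \frac{32 + 3}{7 + 3} = 8 + \frac{1}{10} \cdot 35 = 8 + \frac{7}{2} = \frac{23}{2} \approx 11.5$)
$- 338 \left(v + m\right) = - 338 \left(232 + \frac{23}{2}\right) = \left(-338\right) \frac{487}{2} = -82303$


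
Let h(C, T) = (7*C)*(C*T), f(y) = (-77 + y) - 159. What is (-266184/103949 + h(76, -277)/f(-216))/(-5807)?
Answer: -291018389492/68210398259 ≈ -4.2665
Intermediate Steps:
f(y) = -236 + y
h(C, T) = 7*T*C**2
(-266184/103949 + h(76, -277)/f(-216))/(-5807) = (-266184/103949 + (7*(-277)*76**2)/(-236 - 216))/(-5807) = (-266184*1/103949 + (7*(-277)*5776)/(-452))*(-1/5807) = (-266184/103949 - 11199664*(-1/452))*(-1/5807) = (-266184/103949 + 2799916/113)*(-1/5807) = (291018389492/11746237)*(-1/5807) = -291018389492/68210398259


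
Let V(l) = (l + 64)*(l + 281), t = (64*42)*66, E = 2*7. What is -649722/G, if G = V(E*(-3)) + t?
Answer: -324861/91333 ≈ -3.5569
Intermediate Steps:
E = 14
t = 177408 (t = 2688*66 = 177408)
V(l) = (64 + l)*(281 + l)
G = 182666 (G = (17984 + (14*(-3))**2 + 345*(14*(-3))) + 177408 = (17984 + (-42)**2 + 345*(-42)) + 177408 = (17984 + 1764 - 14490) + 177408 = 5258 + 177408 = 182666)
-649722/G = -649722/182666 = -649722*1/182666 = -324861/91333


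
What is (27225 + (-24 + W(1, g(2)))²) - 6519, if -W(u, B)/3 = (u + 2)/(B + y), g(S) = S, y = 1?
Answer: 21435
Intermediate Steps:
W(u, B) = -3*(2 + u)/(1 + B) (W(u, B) = -3*(u + 2)/(B + 1) = -3*(2 + u)/(1 + B))
(27225 + (-24 + W(1, g(2)))²) - 6519 = (27225 + (-24 + 3*(-2 - 1*1)/(1 + 2))²) - 6519 = (27225 + (-24 + 3*(-2 - 1)/3)²) - 6519 = (27225 + (-24 + 3*(⅓)*(-3))²) - 6519 = (27225 + (-24 - 3)²) - 6519 = (27225 + (-27)²) - 6519 = (27225 + 729) - 6519 = 27954 - 6519 = 21435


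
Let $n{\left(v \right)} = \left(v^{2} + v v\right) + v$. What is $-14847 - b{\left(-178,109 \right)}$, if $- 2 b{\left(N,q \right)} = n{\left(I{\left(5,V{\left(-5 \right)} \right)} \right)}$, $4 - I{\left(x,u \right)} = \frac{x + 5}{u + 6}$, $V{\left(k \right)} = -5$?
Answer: $-14814$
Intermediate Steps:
$I{\left(x,u \right)} = 4 - \frac{5 + x}{6 + u}$ ($I{\left(x,u \right)} = 4 - \frac{x + 5}{u + 6} = 4 - \frac{5 + x}{6 + u}$)
$n{\left(v \right)} = v + 2 v^{2}$ ($n{\left(v \right)} = \left(v^{2} + v^{2}\right) + v = 2 v^{2} + v = v + 2 v^{2}$)
$b{\left(N,q \right)} = -33$ ($b{\left(N,q \right)} = - \frac{\frac{19 - 5 + 4 \left(-5\right)}{6 - 5} \left(1 + 2 \frac{19 - 5 + 4 \left(-5\right)}{6 - 5}\right)}{2} = - \frac{\frac{19 - 5 - 20}{1} \left(1 + 2 \frac{19 - 5 - 20}{1}\right)}{2} = - \frac{1 \left(-6\right) \left(1 + 2 \cdot 1 \left(-6\right)\right)}{2} = - \frac{\left(-6\right) \left(1 + 2 \left(-6\right)\right)}{2} = - \frac{\left(-6\right) \left(1 - 12\right)}{2} = - \frac{\left(-6\right) \left(-11\right)}{2} = \left(- \frac{1}{2}\right) 66 = -33$)
$-14847 - b{\left(-178,109 \right)} = -14847 - -33 = -14847 + 33 = -14814$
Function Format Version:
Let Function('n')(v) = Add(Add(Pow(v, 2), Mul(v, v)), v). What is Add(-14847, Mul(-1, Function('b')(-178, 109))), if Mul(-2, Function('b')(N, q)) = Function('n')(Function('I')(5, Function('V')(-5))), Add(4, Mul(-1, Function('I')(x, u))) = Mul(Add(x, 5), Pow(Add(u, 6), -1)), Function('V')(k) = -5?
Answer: -14814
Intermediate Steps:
Function('I')(x, u) = Add(4, Mul(-1, Pow(Add(6, u), -1), Add(5, x))) (Function('I')(x, u) = Add(4, Mul(-1, Mul(Add(x, 5), Pow(Add(u, 6), -1)))) = Add(4, Mul(-1, Mul(Add(5, x), Pow(Add(6, u), -1)))) = Add(4, Mul(-1, Mul(Pow(Add(6, u), -1), Add(5, x)))) = Add(4, Mul(-1, Pow(Add(6, u), -1), Add(5, x))))
Function('n')(v) = Add(v, Mul(2, Pow(v, 2))) (Function('n')(v) = Add(Add(Pow(v, 2), Pow(v, 2)), v) = Add(Mul(2, Pow(v, 2)), v) = Add(v, Mul(2, Pow(v, 2))))
Function('b')(N, q) = -33 (Function('b')(N, q) = Mul(Rational(-1, 2), Mul(Mul(Pow(Add(6, -5), -1), Add(19, Mul(-1, 5), Mul(4, -5))), Add(1, Mul(2, Mul(Pow(Add(6, -5), -1), Add(19, Mul(-1, 5), Mul(4, -5))))))) = Mul(Rational(-1, 2), Mul(Mul(Pow(1, -1), Add(19, -5, -20)), Add(1, Mul(2, Mul(Pow(1, -1), Add(19, -5, -20)))))) = Mul(Rational(-1, 2), Mul(Mul(1, -6), Add(1, Mul(2, Mul(1, -6))))) = Mul(Rational(-1, 2), Mul(-6, Add(1, Mul(2, -6)))) = Mul(Rational(-1, 2), Mul(-6, Add(1, -12))) = Mul(Rational(-1, 2), Mul(-6, -11)) = Mul(Rational(-1, 2), 66) = -33)
Add(-14847, Mul(-1, Function('b')(-178, 109))) = Add(-14847, Mul(-1, -33)) = Add(-14847, 33) = -14814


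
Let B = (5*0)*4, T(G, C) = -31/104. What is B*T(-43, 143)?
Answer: 0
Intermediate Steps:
T(G, C) = -31/104 (T(G, C) = -31*1/104 = -31/104)
B = 0 (B = 0*4 = 0)
B*T(-43, 143) = 0*(-31/104) = 0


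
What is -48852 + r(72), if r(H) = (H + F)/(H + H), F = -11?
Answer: -7034627/144 ≈ -48852.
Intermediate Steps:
r(H) = (-11 + H)/(2*H) (r(H) = (H - 11)/(H + H) = (-11 + H)/((2*H)) = (-11 + H)*(1/(2*H)) = (-11 + H)/(2*H))
-48852 + r(72) = -48852 + (½)*(-11 + 72)/72 = -48852 + (½)*(1/72)*61 = -48852 + 61/144 = -7034627/144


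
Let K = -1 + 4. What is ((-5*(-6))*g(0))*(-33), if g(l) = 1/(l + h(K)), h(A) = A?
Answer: -330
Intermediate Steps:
K = 3
g(l) = 1/(3 + l) (g(l) = 1/(l + 3) = 1/(3 + l))
((-5*(-6))*g(0))*(-33) = ((-5*(-6))/(3 + 0))*(-33) = (30/3)*(-33) = (30*(⅓))*(-33) = 10*(-33) = -330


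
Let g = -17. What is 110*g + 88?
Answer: -1782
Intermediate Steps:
110*g + 88 = 110*(-17) + 88 = -1870 + 88 = -1782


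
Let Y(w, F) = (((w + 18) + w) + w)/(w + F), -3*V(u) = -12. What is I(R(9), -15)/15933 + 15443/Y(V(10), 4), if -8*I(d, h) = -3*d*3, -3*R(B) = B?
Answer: 2624568601/637320 ≈ 4118.1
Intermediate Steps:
R(B) = -B/3
V(u) = 4 (V(u) = -⅓*(-12) = 4)
Y(w, F) = (18 + 3*w)/(F + w) (Y(w, F) = (((18 + w) + w) + w)/(F + w) = ((18 + 2*w) + w)/(F + w) = (18 + 3*w)/(F + w))
I(d, h) = 9*d/8 (I(d, h) = -(-3*d)*3/8 = -(-9)*d/8 = 9*d/8)
I(R(9), -15)/15933 + 15443/Y(V(10), 4) = (9*(-⅓*9)/8)/15933 + 15443/((3*(6 + 4)/(4 + 4))) = ((9/8)*(-3))*(1/15933) + 15443/((3*10/8)) = -27/8*1/15933 + 15443/((3*(⅛)*10)) = -9/42488 + 15443/(15/4) = -9/42488 + 15443*(4/15) = -9/42488 + 61772/15 = 2624568601/637320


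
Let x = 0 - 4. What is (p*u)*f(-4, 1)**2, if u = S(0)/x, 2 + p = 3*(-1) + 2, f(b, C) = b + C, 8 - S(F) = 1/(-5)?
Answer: 1107/20 ≈ 55.350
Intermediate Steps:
x = -4
S(F) = 41/5 (S(F) = 8 - 1/(-5) = 8 - 1*(-1/5) = 8 + 1/5 = 41/5)
f(b, C) = C + b
p = -3 (p = -2 + (3*(-1) + 2) = -2 + (-3 + 2) = -2 - 1 = -3)
u = -41/20 (u = (41/5)/(-4) = (41/5)*(-1/4) = -41/20 ≈ -2.0500)
(p*u)*f(-4, 1)**2 = (-3*(-41/20))*(1 - 4)**2 = (123/20)*(-3)**2 = (123/20)*9 = 1107/20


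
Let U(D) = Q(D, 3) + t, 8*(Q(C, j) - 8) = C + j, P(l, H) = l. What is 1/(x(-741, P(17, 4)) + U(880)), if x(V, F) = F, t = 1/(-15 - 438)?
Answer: 3624/490591 ≈ 0.0073870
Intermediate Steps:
Q(C, j) = 8 + C/8 + j/8 (Q(C, j) = 8 + (C + j)/8 = 8 + (C/8 + j/8) = 8 + C/8 + j/8)
t = -1/453 (t = 1/(-453) = -1/453 ≈ -0.0022075)
U(D) = 30343/3624 + D/8 (U(D) = (8 + D/8 + (1/8)*3) - 1/453 = (8 + D/8 + 3/8) - 1/453 = (67/8 + D/8) - 1/453 = 30343/3624 + D/8)
1/(x(-741, P(17, 4)) + U(880)) = 1/(17 + (30343/3624 + (1/8)*880)) = 1/(17 + (30343/3624 + 110)) = 1/(17 + 428983/3624) = 1/(490591/3624) = 3624/490591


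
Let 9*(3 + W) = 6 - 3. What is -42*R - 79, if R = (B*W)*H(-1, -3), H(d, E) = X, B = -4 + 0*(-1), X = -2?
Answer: 817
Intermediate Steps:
W = -8/3 (W = -3 + (6 - 3)/9 = -3 + (1/9)*3 = -3 + 1/3 = -8/3 ≈ -2.6667)
B = -4 (B = -4 + 0 = -4)
H(d, E) = -2
R = -64/3 (R = -4*(-8/3)*(-2) = (32/3)*(-2) = -64/3 ≈ -21.333)
-42*R - 79 = -42*(-64/3) - 79 = 896 - 79 = 817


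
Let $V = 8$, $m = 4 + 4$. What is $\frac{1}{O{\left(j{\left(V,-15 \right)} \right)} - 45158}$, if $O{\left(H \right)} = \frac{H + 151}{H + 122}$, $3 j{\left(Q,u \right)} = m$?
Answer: $- \frac{374}{16888631} \approx -2.2145 \cdot 10^{-5}$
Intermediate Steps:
$m = 8$
$j{\left(Q,u \right)} = \frac{8}{3}$ ($j{\left(Q,u \right)} = \frac{1}{3} \cdot 8 = \frac{8}{3}$)
$O{\left(H \right)} = \frac{151 + H}{122 + H}$
$\frac{1}{O{\left(j{\left(V,-15 \right)} \right)} - 45158} = \frac{1}{\frac{151 + \frac{8}{3}}{122 + \frac{8}{3}} - 45158} = \frac{1}{\frac{1}{\frac{374}{3}} \cdot \frac{461}{3} - 45158} = \frac{1}{\frac{3}{374} \cdot \frac{461}{3} - 45158} = \frac{1}{\frac{461}{374} - 45158} = \frac{1}{- \frac{16888631}{374}} = - \frac{374}{16888631}$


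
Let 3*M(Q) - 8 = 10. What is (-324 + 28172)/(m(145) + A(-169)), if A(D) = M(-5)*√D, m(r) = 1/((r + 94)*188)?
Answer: 1251266336/12282894052417 - 4385308122713856*I/12282894052417 ≈ 0.00010187 - 357.03*I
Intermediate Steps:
M(Q) = 6 (M(Q) = 8/3 + (⅓)*10 = 8/3 + 10/3 = 6)
m(r) = 1/(188*(94 + r)) (m(r) = (1/188)/(94 + r) = 1/(188*(94 + r)))
A(D) = 6*√D
(-324 + 28172)/(m(145) + A(-169)) = (-324 + 28172)/(1/(188*(94 + 145)) + 6*√(-169)) = 27848/((1/188)/239 + 6*(13*I)) = 27848/((1/188)*(1/239) + 78*I) = 27848/(1/44932 + 78*I) = 27848*(2018884624*(1/44932 - 78*I)/12282894052417) = 56221899009152*(1/44932 - 78*I)/12282894052417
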